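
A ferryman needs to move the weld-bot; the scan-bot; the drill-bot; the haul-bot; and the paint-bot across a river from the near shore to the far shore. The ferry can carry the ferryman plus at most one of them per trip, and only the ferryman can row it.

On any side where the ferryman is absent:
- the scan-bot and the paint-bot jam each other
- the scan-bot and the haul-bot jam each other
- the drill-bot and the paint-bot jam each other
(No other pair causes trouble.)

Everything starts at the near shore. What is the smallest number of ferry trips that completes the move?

Whatever the first load, the items left behind include a forbidden pair without the ferryman. No opening move is safe, so no plan exists.

impossible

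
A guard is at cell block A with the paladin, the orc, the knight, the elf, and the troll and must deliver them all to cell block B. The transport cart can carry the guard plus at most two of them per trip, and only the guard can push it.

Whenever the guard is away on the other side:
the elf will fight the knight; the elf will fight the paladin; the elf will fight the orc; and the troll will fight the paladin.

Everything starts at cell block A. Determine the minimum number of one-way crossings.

5

Counting alone: the guard can take at most 2 across per trip to cell block B, so moving all 5 needs at least 3 loaded trips out, with a return between consecutive ones — at least 5 crossings.
The plan below uses exactly 5 crossings, so it is optimal:
1. Guard goes to cell block B with the elf and the paladin.  [cell block A: the knight, the orc, the troll | cell block B: the elf, the paladin]
2. Guard goes back to cell block A with the elf.  [cell block A: the elf, the knight, the orc, the troll | cell block B: the paladin]
3. Guard goes to cell block B with the knight and the orc.  [cell block A: the elf, the troll | cell block B: the knight, the orc, the paladin]
4. Guard goes back to cell block A alone.  [cell block A: the elf, the troll | cell block B: the knight, the orc, the paladin]
5. Guard goes to cell block B with the elf and the troll.  [cell block A: — | cell block B: the elf, the knight, the orc, the paladin, the troll]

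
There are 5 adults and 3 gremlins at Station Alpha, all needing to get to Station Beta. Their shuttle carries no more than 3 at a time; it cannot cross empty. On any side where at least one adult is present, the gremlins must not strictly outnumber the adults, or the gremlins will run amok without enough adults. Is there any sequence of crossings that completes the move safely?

Yes

1. 2 gremlins → Station Beta.  (Station Alpha: 5A 1G; Station Beta: 0A 2G)
2. 1 gremlin ← Station Alpha.  (Station Alpha: 5A 2G; Station Beta: 0A 1G)
3. 2 adults and 1 gremlin → Station Beta.  (Station Alpha: 3A 1G; Station Beta: 2A 2G)
4. 1 gremlin ← Station Alpha.  (Station Alpha: 3A 2G; Station Beta: 2A 1G)
5. 1 adult and 2 gremlins → Station Beta.  (Station Alpha: 2A 0G; Station Beta: 3A 3G)
6. 1 gremlin ← Station Alpha.  (Station Alpha: 2A 1G; Station Beta: 3A 2G)
7. 2 adults and 1 gremlin → Station Beta.  (Station Alpha: 0A 0G; Station Beta: 5A 3G)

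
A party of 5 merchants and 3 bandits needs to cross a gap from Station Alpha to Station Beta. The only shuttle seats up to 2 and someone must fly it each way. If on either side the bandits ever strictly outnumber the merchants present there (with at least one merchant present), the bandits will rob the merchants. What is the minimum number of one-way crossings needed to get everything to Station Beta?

13

Counting alone: each trip to Station Beta takes at most 2 across and each return brings at least 1 back, so after t trips out (and t−1 returns) at most 2t − (t−1) of the 8 are across; that first reaches 8 at t = 7, so at least 13 crossings are needed.
The plan below uses exactly 13 crossings, so it is optimal:
1. 2 bandits → Station Beta.  (Station Alpha: 5M 1B; Station Beta: 0M 2B)
2. 1 bandit ← Station Alpha.  (Station Alpha: 5M 2B; Station Beta: 0M 1B)
3. 2 bandits → Station Beta.  (Station Alpha: 5M 0B; Station Beta: 0M 3B)
4. 1 bandit ← Station Alpha.  (Station Alpha: 5M 1B; Station Beta: 0M 2B)
5. 2 merchants → Station Beta.  (Station Alpha: 3M 1B; Station Beta: 2M 2B)
6. 1 bandit ← Station Alpha.  (Station Alpha: 3M 2B; Station Beta: 2M 1B)
7. 1 merchant and 1 bandit → Station Beta.  (Station Alpha: 2M 1B; Station Beta: 3M 2B)
8. 1 bandit ← Station Alpha.  (Station Alpha: 2M 2B; Station Beta: 3M 1B)
9. 2 bandits → Station Beta.  (Station Alpha: 2M 0B; Station Beta: 3M 3B)
10. 1 bandit ← Station Alpha.  (Station Alpha: 2M 1B; Station Beta: 3M 2B)
11. 1 merchant and 1 bandit → Station Beta.  (Station Alpha: 1M 0B; Station Beta: 4M 3B)
12. 1 bandit ← Station Alpha.  (Station Alpha: 1M 1B; Station Beta: 4M 2B)
13. 1 merchant and 1 bandit → Station Beta.  (Station Alpha: 0M 0B; Station Beta: 5M 3B)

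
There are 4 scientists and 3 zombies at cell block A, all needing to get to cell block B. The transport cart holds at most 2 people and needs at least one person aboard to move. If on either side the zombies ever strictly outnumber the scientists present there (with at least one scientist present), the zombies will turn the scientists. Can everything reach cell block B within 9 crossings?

Counting alone: each trip to cell block B takes at most 2 across and each return brings at least 1 back, so after t trips out (and t−1 returns) at most 2t − (t−1) of the 7 are across; that first reaches 7 at t = 6, so at least 11 crossings are needed.
Since 9 < 11, 9 crossings cannot be enough. (The shortest complete plan in fact takes 11:)
1. 2 zombies → cell block B.  (cell block A: 4S 1Z; cell block B: 0S 2Z)
2. 1 zombie ← cell block A.  (cell block A: 4S 2Z; cell block B: 0S 1Z)
3. 2 zombies → cell block B.  (cell block A: 4S 0Z; cell block B: 0S 3Z)
4. 1 zombie ← cell block A.  (cell block A: 4S 1Z; cell block B: 0S 2Z)
5. 2 scientists → cell block B.  (cell block A: 2S 1Z; cell block B: 2S 2Z)
6. 1 zombie ← cell block A.  (cell block A: 2S 2Z; cell block B: 2S 1Z)
7. 1 scientist and 1 zombie → cell block B.  (cell block A: 1S 1Z; cell block B: 3S 2Z)
8. 1 scientist ← cell block A.  (cell block A: 2S 1Z; cell block B: 2S 2Z)
9. 1 scientist and 1 zombie → cell block B.  (cell block A: 1S 0Z; cell block B: 3S 3Z)
10. 1 zombie ← cell block A.  (cell block A: 1S 1Z; cell block B: 3S 2Z)
11. 1 scientist and 1 zombie → cell block B.  (cell block A: 0S 0Z; cell block B: 4S 3Z)

No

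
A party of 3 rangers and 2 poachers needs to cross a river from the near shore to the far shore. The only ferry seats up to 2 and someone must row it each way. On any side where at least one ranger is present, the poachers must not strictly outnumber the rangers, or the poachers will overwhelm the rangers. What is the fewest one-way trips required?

Counting alone: each trip to the far shore takes at most 2 across and each return brings at least 1 back, so after t trips out (and t−1 returns) at most 2t − (t−1) of the 5 are across; that first reaches 5 at t = 4, so at least 7 crossings are needed.
The plan below uses exactly 7 crossings, so it is optimal:
1. 2 poachers → the far shore.  (the near shore: 3R 0P; the far shore: 0R 2P)
2. 1 poacher ← the near shore.  (the near shore: 3R 1P; the far shore: 0R 1P)
3. 2 rangers → the far shore.  (the near shore: 1R 1P; the far shore: 2R 1P)
4. 1 ranger ← the near shore.  (the near shore: 2R 1P; the far shore: 1R 1P)
5. 1 ranger and 1 poacher → the far shore.  (the near shore: 1R 0P; the far shore: 2R 2P)
6. 1 poacher ← the near shore.  (the near shore: 1R 1P; the far shore: 2R 1P)
7. 1 ranger and 1 poacher → the far shore.  (the near shore: 0R 0P; the far shore: 3R 2P)

7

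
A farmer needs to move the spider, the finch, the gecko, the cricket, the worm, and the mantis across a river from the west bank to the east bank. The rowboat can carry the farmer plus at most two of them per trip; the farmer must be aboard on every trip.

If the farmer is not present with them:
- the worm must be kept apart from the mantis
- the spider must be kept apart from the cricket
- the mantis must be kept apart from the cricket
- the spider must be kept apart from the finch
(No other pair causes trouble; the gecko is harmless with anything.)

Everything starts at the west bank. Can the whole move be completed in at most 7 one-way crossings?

Yes

Yes — this plan uses 7 crossings (≤ 7):
1. Farmer goes to the east bank with the mantis and the spider.
2. Farmer goes back to the west bank alone.
3. Farmer goes to the east bank with the finch and the gecko.
4. Farmer goes back to the west bank with the spider.
5. Farmer goes to the east bank with the cricket and the worm.
6. Farmer goes back to the west bank with the mantis.
7. Farmer goes to the east bank with the mantis and the spider.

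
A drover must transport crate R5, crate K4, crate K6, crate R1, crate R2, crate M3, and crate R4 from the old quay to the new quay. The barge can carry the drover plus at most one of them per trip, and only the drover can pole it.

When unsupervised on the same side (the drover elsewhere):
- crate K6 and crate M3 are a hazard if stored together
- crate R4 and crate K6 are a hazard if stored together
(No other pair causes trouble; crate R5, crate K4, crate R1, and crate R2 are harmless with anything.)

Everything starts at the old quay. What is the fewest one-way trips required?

Counting alone: the drover can take at most 1 across per trip to the new quay, so moving all 7 needs at least 7 loaded trips out, with a return between consecutive ones — at least 13 crossings.
The safety rule pushes this higher. Following every safe sequence of crossings, the most of the 7 that can be at the new quay as the barge arrives there on crossing 13 is 6 — never all 7.
So no plan with fewer than 15 crossings exists, and this one achieves 15:
1. Drover goes to the new quay with crate K6.
2. Drover goes back to the old quay alone.
3. Drover goes to the new quay with crate R5.
4. Drover goes back to the old quay alone.
5. Drover goes to the new quay with crate K4.
6. Drover goes back to the old quay alone.
7. Drover goes to the new quay with crate R1.
8. Drover goes back to the old quay alone.
9. Drover goes to the new quay with crate R2.
10. Drover goes back to the old quay alone.
11. Drover goes to the new quay with crate M3.
12. Drover goes back to the old quay with crate K6.
13. Drover goes to the new quay with crate R4.
14. Drover goes back to the old quay alone.
15. Drover goes to the new quay with crate K6.

15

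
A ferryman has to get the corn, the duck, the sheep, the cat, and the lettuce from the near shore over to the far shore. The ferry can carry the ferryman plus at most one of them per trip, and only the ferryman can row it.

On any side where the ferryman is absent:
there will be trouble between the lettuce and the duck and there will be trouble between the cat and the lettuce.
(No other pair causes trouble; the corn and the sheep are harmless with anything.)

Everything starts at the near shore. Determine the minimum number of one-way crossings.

11

Counting alone: the ferryman can take at most 1 across per trip to the far shore, so moving all 5 needs at least 5 loaded trips out, with a return between consecutive ones — at least 9 crossings.
The safety rule pushes this higher. Following every safe sequence of crossings, the most of the 5 that can be at the far shore as the ferry arrives there on crossing 9 is 4 — never all 5.
So no plan with fewer than 11 crossings exists, and this one achieves 11:
1. Ferryman goes to the far shore with the lettuce.
2. Ferryman goes back to the near shore alone.
3. Ferryman goes to the far shore with the corn.
4. Ferryman goes back to the near shore alone.
5. Ferryman goes to the far shore with the duck.
6. Ferryman goes back to the near shore with the lettuce.
7. Ferryman goes to the far shore with the cat.
8. Ferryman goes back to the near shore alone.
9. Ferryman goes to the far shore with the sheep.
10. Ferryman goes back to the near shore alone.
11. Ferryman goes to the far shore with the lettuce.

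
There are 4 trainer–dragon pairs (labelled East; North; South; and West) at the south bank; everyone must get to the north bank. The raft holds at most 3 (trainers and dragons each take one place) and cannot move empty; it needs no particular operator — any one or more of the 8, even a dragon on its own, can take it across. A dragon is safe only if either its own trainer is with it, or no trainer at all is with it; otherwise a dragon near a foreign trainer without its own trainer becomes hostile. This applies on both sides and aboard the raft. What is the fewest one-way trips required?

9

Counting alone: each trip to the north bank takes at most 3 across and each return brings at least 1 back, so after t trips out (and t−1 returns) at most 3t − (t−1) of the 8 are across; that first reaches 8 at t = 4, so at least 7 crossings are needed.
The safety rule pushes this higher. Following every safe sequence of crossings, the most of the 8 that can be at the north bank as the raft arrives there on crossing 7 is 7 — never all 8.
So no plan with fewer than 9 crossings exists, and this one achieves 9:
1. dragon East and trainer East cross → the north bank.
2. trainer East crosses ← the south bank.
3. dragon North, trainer East, and trainer North cross → the north bank.
4. dragon East and trainer East cross ← the south bank.
5. trainer East, trainer South, and trainer West cross → the north bank.
6. dragon North crosses ← the south bank.
7. dragon East and dragon North cross → the north bank.
8. dragon East crosses ← the south bank.
9. dragon East, dragon South, and dragon West cross → the north bank.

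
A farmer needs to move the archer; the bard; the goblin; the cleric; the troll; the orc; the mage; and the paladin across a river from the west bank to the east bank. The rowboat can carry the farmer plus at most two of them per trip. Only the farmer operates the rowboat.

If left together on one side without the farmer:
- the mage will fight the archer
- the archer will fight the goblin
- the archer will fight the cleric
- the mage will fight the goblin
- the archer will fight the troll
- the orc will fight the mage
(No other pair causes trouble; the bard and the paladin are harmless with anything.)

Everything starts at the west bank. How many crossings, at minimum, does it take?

13

Counting alone: the farmer can take at most 2 across per trip to the east bank, so moving all 8 needs at least 4 loaded trips out, with a return between consecutive ones — at least 7 crossings.
The safety rule pushes this higher. Following every safe sequence of crossings, the most of the 8 that can be at the east bank as the rowboat arrives there on crossings 7, 9, 11 is 5, 6, 7 respectively — never all 8.
So no plan with fewer than 13 crossings exists, and this one achieves 13:
1. Farmer goes to the east bank with the archer and the mage.
2. Farmer goes back to the west bank with the archer.
3. Farmer goes to the east bank with the archer and the bard.
4. Farmer goes back to the west bank with the archer.
5. Farmer goes to the east bank with the archer and the cleric.
6. Farmer goes back to the west bank with the archer.
7. Farmer goes to the east bank with the archer and the troll.
8. Farmer goes back to the west bank with the archer.
9. Farmer goes to the east bank with the archer and the paladin.
10. Farmer goes back to the west bank with the archer.
11. Farmer goes to the east bank with the goblin and the orc.
12. Farmer goes back to the west bank with the mage.
13. Farmer goes to the east bank with the archer and the mage.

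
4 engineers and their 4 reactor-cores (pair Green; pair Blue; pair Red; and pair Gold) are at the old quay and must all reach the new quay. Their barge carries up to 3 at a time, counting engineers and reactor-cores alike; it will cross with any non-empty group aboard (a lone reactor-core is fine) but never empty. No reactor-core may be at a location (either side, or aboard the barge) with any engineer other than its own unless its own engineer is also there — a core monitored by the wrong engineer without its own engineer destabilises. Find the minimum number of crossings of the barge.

9

Counting alone: each trip to the new quay takes at most 3 across and each return brings at least 1 back, so after t trips out (and t−1 returns) at most 3t − (t−1) of the 8 are across; that first reaches 8 at t = 4, so at least 7 crossings are needed.
The safety rule pushes this higher. Following every safe sequence of crossings, the most of the 8 that can be at the new quay as the barge arrives there on crossing 7 is 7 — never all 8.
So no plan with fewer than 9 crossings exists, and this one achieves 9:
1. engineer Green and reactor-core Green cross → the new quay.
2. engineer Green crosses ← the old quay.
3. engineer Blue, engineer Green, and reactor-core Blue cross → the new quay.
4. engineer Green and reactor-core Green cross ← the old quay.
5. engineer Gold, engineer Green, and engineer Red cross → the new quay.
6. reactor-core Blue crosses ← the old quay.
7. reactor-core Blue and reactor-core Green cross → the new quay.
8. reactor-core Green crosses ← the old quay.
9. reactor-core Gold, reactor-core Green, and reactor-core Red cross → the new quay.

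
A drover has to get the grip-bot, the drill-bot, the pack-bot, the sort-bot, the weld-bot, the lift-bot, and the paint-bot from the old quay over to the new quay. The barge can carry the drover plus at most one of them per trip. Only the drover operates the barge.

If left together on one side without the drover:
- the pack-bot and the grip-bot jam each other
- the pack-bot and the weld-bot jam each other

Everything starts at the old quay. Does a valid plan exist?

Yes

1. Drover goes to the new quay with the pack-bot.  [the old quay: the drill-bot, the grip-bot, the lift-bot, the paint-bot, the sort-bot, the weld-bot | the new quay: the pack-bot]
2. Drover goes back to the old quay alone.  [the old quay: the drill-bot, the grip-bot, the lift-bot, the paint-bot, the sort-bot, the weld-bot | the new quay: the pack-bot]
3. Drover goes to the new quay with the grip-bot.  [the old quay: the drill-bot, the lift-bot, the paint-bot, the sort-bot, the weld-bot | the new quay: the grip-bot, the pack-bot]
4. Drover goes back to the old quay with the pack-bot.  [the old quay: the drill-bot, the lift-bot, the pack-bot, the paint-bot, the sort-bot, the weld-bot | the new quay: the grip-bot]
5. Drover goes to the new quay with the weld-bot.  [the old quay: the drill-bot, the lift-bot, the pack-bot, the paint-bot, the sort-bot | the new quay: the grip-bot, the weld-bot]
6. Drover goes back to the old quay alone.  [the old quay: the drill-bot, the lift-bot, the pack-bot, the paint-bot, the sort-bot | the new quay: the grip-bot, the weld-bot]
7. Drover goes to the new quay with the drill-bot.  [the old quay: the lift-bot, the pack-bot, the paint-bot, the sort-bot | the new quay: the drill-bot, the grip-bot, the weld-bot]
8. Drover goes back to the old quay alone.  [the old quay: the lift-bot, the pack-bot, the paint-bot, the sort-bot | the new quay: the drill-bot, the grip-bot, the weld-bot]
9. Drover goes to the new quay with the sort-bot.  [the old quay: the lift-bot, the pack-bot, the paint-bot | the new quay: the drill-bot, the grip-bot, the sort-bot, the weld-bot]
10. Drover goes back to the old quay alone.  [the old quay: the lift-bot, the pack-bot, the paint-bot | the new quay: the drill-bot, the grip-bot, the sort-bot, the weld-bot]
11. Drover goes to the new quay with the lift-bot.  [the old quay: the pack-bot, the paint-bot | the new quay: the drill-bot, the grip-bot, the lift-bot, the sort-bot, the weld-bot]
12. Drover goes back to the old quay alone.  [the old quay: the pack-bot, the paint-bot | the new quay: the drill-bot, the grip-bot, the lift-bot, the sort-bot, the weld-bot]
13. Drover goes to the new quay with the paint-bot.  [the old quay: the pack-bot | the new quay: the drill-bot, the grip-bot, the lift-bot, the paint-bot, the sort-bot, the weld-bot]
14. Drover goes back to the old quay alone.  [the old quay: the pack-bot | the new quay: the drill-bot, the grip-bot, the lift-bot, the paint-bot, the sort-bot, the weld-bot]
15. Drover goes to the new quay with the pack-bot.  [the old quay: — | the new quay: the drill-bot, the grip-bot, the lift-bot, the pack-bot, the paint-bot, the sort-bot, the weld-bot]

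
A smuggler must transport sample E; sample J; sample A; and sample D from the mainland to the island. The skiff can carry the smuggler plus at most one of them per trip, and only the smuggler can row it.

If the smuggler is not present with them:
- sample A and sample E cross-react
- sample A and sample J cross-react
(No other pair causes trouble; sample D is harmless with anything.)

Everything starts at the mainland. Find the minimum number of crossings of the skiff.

Counting alone: the smuggler can take at most 1 across per trip to the island, so moving all 4 needs at least 4 loaded trips out, with a return between consecutive ones — at least 7 crossings.
The safety rule pushes this higher. Following every safe sequence of crossings, the most of the 4 that can be at the island as the skiff arrives there on crossing 7 is 3 — never all 4.
So no plan with fewer than 9 crossings exists, and this one achieves 9:
1. Smuggler goes to the island with sample A.  [the mainland: sample D, sample E, sample J | the island: sample A]
2. Smuggler goes back to the mainland alone.  [the mainland: sample D, sample E, sample J | the island: sample A]
3. Smuggler goes to the island with sample E.  [the mainland: sample D, sample J | the island: sample A, sample E]
4. Smuggler goes back to the mainland with sample A.  [the mainland: sample A, sample D, sample J | the island: sample E]
5. Smuggler goes to the island with sample J.  [the mainland: sample A, sample D | the island: sample E, sample J]
6. Smuggler goes back to the mainland alone.  [the mainland: sample A, sample D | the island: sample E, sample J]
7. Smuggler goes to the island with sample D.  [the mainland: sample A | the island: sample D, sample E, sample J]
8. Smuggler goes back to the mainland alone.  [the mainland: sample A | the island: sample D, sample E, sample J]
9. Smuggler goes to the island with sample A.  [the mainland: — | the island: sample A, sample D, sample E, sample J]

9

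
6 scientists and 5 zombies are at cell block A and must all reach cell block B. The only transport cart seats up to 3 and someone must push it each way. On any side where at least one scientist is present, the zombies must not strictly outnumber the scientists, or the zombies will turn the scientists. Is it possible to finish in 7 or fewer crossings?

No

Counting alone: each trip to cell block B takes at most 3 across and each return brings at least 1 back, so after t trips out (and t−1 returns) at most 3t − (t−1) of the 11 are across; that first reaches 11 at t = 5, so at least 9 crossings are needed.
Since 7 < 9, 7 crossings cannot be enough. (The shortest complete plan in fact takes 9:)
1. 3 zombies → cell block B.  (cell block A: 6S 2Z; cell block B: 0S 3Z)
2. 1 zombie ← cell block A.  (cell block A: 6S 3Z; cell block B: 0S 2Z)
3. 3 scientists → cell block B.  (cell block A: 3S 3Z; cell block B: 3S 2Z)
4. 1 scientist ← cell block A.  (cell block A: 4S 3Z; cell block B: 2S 2Z)
5. 2 scientists and 1 zombie → cell block B.  (cell block A: 2S 2Z; cell block B: 4S 3Z)
6. 1 scientist ← cell block A.  (cell block A: 3S 2Z; cell block B: 3S 3Z)
7. 2 scientists and 1 zombie → cell block B.  (cell block A: 1S 1Z; cell block B: 5S 4Z)
8. 1 scientist ← cell block A.  (cell block A: 2S 1Z; cell block B: 4S 4Z)
9. 2 scientists and 1 zombie → cell block B.  (cell block A: 0S 0Z; cell block B: 6S 5Z)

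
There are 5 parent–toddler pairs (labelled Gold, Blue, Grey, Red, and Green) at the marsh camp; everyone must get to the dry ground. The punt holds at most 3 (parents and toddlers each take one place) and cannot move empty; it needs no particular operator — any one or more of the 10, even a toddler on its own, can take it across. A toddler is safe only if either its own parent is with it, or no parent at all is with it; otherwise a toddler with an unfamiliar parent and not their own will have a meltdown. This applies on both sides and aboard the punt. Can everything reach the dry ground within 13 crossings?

Yes — this plan uses 11 crossings (≤ 13):
1. parent Gold and toddler Gold cross → the dry ground.
2. parent Gold crosses ← the marsh camp.
3. toddler Blue, toddler Grey, and toddler Red cross → the dry ground.
4. toddler Gold crosses ← the marsh camp.
5. parent Blue, parent Grey, and parent Red cross → the dry ground.
6. parent Blue and toddler Blue cross ← the marsh camp.
7. parent Blue, parent Gold, and parent Green cross → the dry ground.
8. toddler Grey crosses ← the marsh camp.
9. toddler Blue and toddler Gold cross → the dry ground.
10. toddler Gold crosses ← the marsh camp.
11. toddler Gold, toddler Green, and toddler Grey cross → the dry ground.

Yes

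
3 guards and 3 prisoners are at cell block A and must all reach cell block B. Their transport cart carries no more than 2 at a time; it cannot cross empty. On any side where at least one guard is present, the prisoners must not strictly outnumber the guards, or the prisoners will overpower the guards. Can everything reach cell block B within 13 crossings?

Yes

Yes — this plan uses 11 crossings (≤ 13):
1. 2 prisoners → cell block B.  (cell block A: 3G 1P; cell block B: 0G 2P)
2. 1 prisoner ← cell block A.  (cell block A: 3G 2P; cell block B: 0G 1P)
3. 2 prisoners → cell block B.  (cell block A: 3G 0P; cell block B: 0G 3P)
4. 1 prisoner ← cell block A.  (cell block A: 3G 1P; cell block B: 0G 2P)
5. 2 guards → cell block B.  (cell block A: 1G 1P; cell block B: 2G 2P)
6. 1 guard and 1 prisoner ← cell block A.  (cell block A: 2G 2P; cell block B: 1G 1P)
7. 2 guards → cell block B.  (cell block A: 0G 2P; cell block B: 3G 1P)
8. 1 prisoner ← cell block A.  (cell block A: 0G 3P; cell block B: 3G 0P)
9. 2 prisoners → cell block B.  (cell block A: 0G 1P; cell block B: 3G 2P)
10. 1 prisoner ← cell block A.  (cell block A: 0G 2P; cell block B: 3G 1P)
11. 2 prisoners → cell block B.  (cell block A: 0G 0P; cell block B: 3G 3P)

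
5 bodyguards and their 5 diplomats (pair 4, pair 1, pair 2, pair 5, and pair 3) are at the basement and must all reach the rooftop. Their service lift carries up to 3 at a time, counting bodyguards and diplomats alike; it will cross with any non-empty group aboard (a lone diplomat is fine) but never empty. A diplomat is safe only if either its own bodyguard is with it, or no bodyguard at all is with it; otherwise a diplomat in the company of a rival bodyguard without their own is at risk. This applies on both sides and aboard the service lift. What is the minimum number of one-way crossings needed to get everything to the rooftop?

Counting alone: each trip to the rooftop takes at most 3 across and each return brings at least 1 back, so after t trips out (and t−1 returns) at most 3t − (t−1) of the 10 are across; that first reaches 10 at t = 5, so at least 9 crossings are needed.
The safety rule pushes this higher. Following every safe sequence of crossings, the most of the 10 that can be at the rooftop as the service lift arrives there on crossing 9 is 9 — never all 10.
So no plan with fewer than 11 crossings exists, and this one achieves 11:
1. bodyguard 4 and diplomat 4 cross → the rooftop.
2. bodyguard 4 crosses ← the basement.
3. diplomat 1, diplomat 2, and diplomat 5 cross → the rooftop.
4. diplomat 4 crosses ← the basement.
5. bodyguard 1, bodyguard 2, and bodyguard 5 cross → the rooftop.
6. bodyguard 1 and diplomat 1 cross ← the basement.
7. bodyguard 1, bodyguard 3, and bodyguard 4 cross → the rooftop.
8. diplomat 2 crosses ← the basement.
9. diplomat 1 and diplomat 4 cross → the rooftop.
10. diplomat 4 crosses ← the basement.
11. diplomat 2, diplomat 3, and diplomat 4 cross → the rooftop.

11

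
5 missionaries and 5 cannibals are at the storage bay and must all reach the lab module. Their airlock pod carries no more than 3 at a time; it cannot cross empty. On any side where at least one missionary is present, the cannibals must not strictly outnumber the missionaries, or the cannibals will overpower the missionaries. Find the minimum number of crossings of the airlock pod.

11

Counting alone: each trip to the lab module takes at most 3 across and each return brings at least 1 back, so after t trips out (and t−1 returns) at most 3t − (t−1) of the 10 are across; that first reaches 10 at t = 5, so at least 9 crossings are needed.
The safety rule pushes this higher. Following every safe sequence of crossings, the most of the 10 that can be at the lab module as the airlock pod arrives there on crossing 9 is 9 — never all 10.
So no plan with fewer than 11 crossings exists, and this one achieves 11:
1. 2 cannibals → the lab module.  (the storage bay: 5M 3C; the lab module: 0M 2C)
2. 1 cannibal ← the storage bay.  (the storage bay: 5M 4C; the lab module: 0M 1C)
3. 3 cannibals → the lab module.  (the storage bay: 5M 1C; the lab module: 0M 4C)
4. 1 cannibal ← the storage bay.  (the storage bay: 5M 2C; the lab module: 0M 3C)
5. 3 missionaries → the lab module.  (the storage bay: 2M 2C; the lab module: 3M 3C)
6. 1 missionary and 1 cannibal ← the storage bay.  (the storage bay: 3M 3C; the lab module: 2M 2C)
7. 3 missionaries → the lab module.  (the storage bay: 0M 3C; the lab module: 5M 2C)
8. 1 cannibal ← the storage bay.  (the storage bay: 0M 4C; the lab module: 5M 1C)
9. 2 cannibals → the lab module.  (the storage bay: 0M 2C; the lab module: 5M 3C)
10. 1 cannibal ← the storage bay.  (the storage bay: 0M 3C; the lab module: 5M 2C)
11. 3 cannibals → the lab module.  (the storage bay: 0M 0C; the lab module: 5M 5C)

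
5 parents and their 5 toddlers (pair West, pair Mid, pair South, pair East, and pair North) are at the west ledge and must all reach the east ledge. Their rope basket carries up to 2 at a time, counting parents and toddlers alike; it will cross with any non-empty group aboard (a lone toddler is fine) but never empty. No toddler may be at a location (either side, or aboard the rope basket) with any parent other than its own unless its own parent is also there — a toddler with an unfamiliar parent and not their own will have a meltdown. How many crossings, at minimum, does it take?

Following every safe sequence of crossings from the start, the most of the 10 that can be at the east ledge as the rope basket arrives there on crossings 1, 3, 5, 7 is 2, 3, 4, 5 respectively; the best ever achieved is 5 of 10.
From crossing 9 on, no configuration arises that was not already reachable earlier: only 82 distinct safe configurations (who is on which side, and where the rope basket is) can ever be reached, none of them has everyone across, and every continuation just revisits them. So no valid plan exists.

impossible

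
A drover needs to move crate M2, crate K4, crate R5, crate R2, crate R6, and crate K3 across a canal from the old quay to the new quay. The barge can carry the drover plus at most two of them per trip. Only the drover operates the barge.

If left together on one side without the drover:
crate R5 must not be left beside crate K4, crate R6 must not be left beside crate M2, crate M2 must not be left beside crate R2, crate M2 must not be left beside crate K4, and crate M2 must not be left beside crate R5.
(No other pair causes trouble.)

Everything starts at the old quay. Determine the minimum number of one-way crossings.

Counting alone: the drover can take at most 2 across per trip to the new quay, so moving all 6 needs at least 3 loaded trips out, with a return between consecutive ones — at least 5 crossings.
The safety rule pushes this higher. Following every safe sequence of crossings, the most of the 6 that can be at the new quay as the barge arrives there on crossings 5, 7 is 4, 5 respectively — never all 6.
So no plan with fewer than 9 crossings exists, and this one achieves 9:
1. Drover goes to the new quay with crate K4 and crate M2.
2. Drover goes back to the old quay with crate M2.
3. Drover goes to the new quay with crate M2 and crate R2.
4. Drover goes back to the old quay with crate M2.
5. Drover goes to the new quay with crate M2 and crate R6.
6. Drover goes back to the old quay with crate M2.
7. Drover goes to the new quay with crate K3 and crate M2.
8. Drover goes back to the old quay with crate M2.
9. Drover goes to the new quay with crate M2 and crate R5.

9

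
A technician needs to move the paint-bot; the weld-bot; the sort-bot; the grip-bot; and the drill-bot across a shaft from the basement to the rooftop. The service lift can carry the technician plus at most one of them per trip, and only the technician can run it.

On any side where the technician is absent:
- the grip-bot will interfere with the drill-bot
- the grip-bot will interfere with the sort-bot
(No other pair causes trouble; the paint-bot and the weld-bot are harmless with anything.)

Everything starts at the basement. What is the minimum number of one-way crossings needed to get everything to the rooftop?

Counting alone: the technician can take at most 1 across per trip to the rooftop, so moving all 5 needs at least 5 loaded trips out, with a return between consecutive ones — at least 9 crossings.
The safety rule pushes this higher. Following every safe sequence of crossings, the most of the 5 that can be at the rooftop as the service lift arrives there on crossing 9 is 4 — never all 5.
So no plan with fewer than 11 crossings exists, and this one achieves 11:
1. Technician goes to the rooftop with the grip-bot.  [the basement: the drill-bot, the paint-bot, the sort-bot, the weld-bot | the rooftop: the grip-bot]
2. Technician goes back to the basement alone.  [the basement: the drill-bot, the paint-bot, the sort-bot, the weld-bot | the rooftop: the grip-bot]
3. Technician goes to the rooftop with the paint-bot.  [the basement: the drill-bot, the sort-bot, the weld-bot | the rooftop: the grip-bot, the paint-bot]
4. Technician goes back to the basement alone.  [the basement: the drill-bot, the sort-bot, the weld-bot | the rooftop: the grip-bot, the paint-bot]
5. Technician goes to the rooftop with the weld-bot.  [the basement: the drill-bot, the sort-bot | the rooftop: the grip-bot, the paint-bot, the weld-bot]
6. Technician goes back to the basement alone.  [the basement: the drill-bot, the sort-bot | the rooftop: the grip-bot, the paint-bot, the weld-bot]
7. Technician goes to the rooftop with the sort-bot.  [the basement: the drill-bot | the rooftop: the grip-bot, the paint-bot, the sort-bot, the weld-bot]
8. Technician goes back to the basement with the grip-bot.  [the basement: the drill-bot, the grip-bot | the rooftop: the paint-bot, the sort-bot, the weld-bot]
9. Technician goes to the rooftop with the drill-bot.  [the basement: the grip-bot | the rooftop: the drill-bot, the paint-bot, the sort-bot, the weld-bot]
10. Technician goes back to the basement alone.  [the basement: the grip-bot | the rooftop: the drill-bot, the paint-bot, the sort-bot, the weld-bot]
11. Technician goes to the rooftop with the grip-bot.  [the basement: — | the rooftop: the drill-bot, the grip-bot, the paint-bot, the sort-bot, the weld-bot]

11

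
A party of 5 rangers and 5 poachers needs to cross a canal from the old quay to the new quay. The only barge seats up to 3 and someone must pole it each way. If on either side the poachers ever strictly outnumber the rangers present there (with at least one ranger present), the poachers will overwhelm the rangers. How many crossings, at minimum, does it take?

11

Counting alone: each trip to the new quay takes at most 3 across and each return brings at least 1 back, so after t trips out (and t−1 returns) at most 3t − (t−1) of the 10 are across; that first reaches 10 at t = 5, so at least 9 crossings are needed.
The safety rule pushes this higher. Following every safe sequence of crossings, the most of the 10 that can be at the new quay as the barge arrives there on crossing 9 is 9 — never all 10.
So no plan with fewer than 11 crossings exists, and this one achieves 11:
1. 2 poachers → the new quay.  (the old quay: 5R 3P; the new quay: 0R 2P)
2. 1 poacher ← the old quay.  (the old quay: 5R 4P; the new quay: 0R 1P)
3. 3 poachers → the new quay.  (the old quay: 5R 1P; the new quay: 0R 4P)
4. 1 poacher ← the old quay.  (the old quay: 5R 2P; the new quay: 0R 3P)
5. 3 rangers → the new quay.  (the old quay: 2R 2P; the new quay: 3R 3P)
6. 1 ranger and 1 poacher ← the old quay.  (the old quay: 3R 3P; the new quay: 2R 2P)
7. 3 rangers → the new quay.  (the old quay: 0R 3P; the new quay: 5R 2P)
8. 1 poacher ← the old quay.  (the old quay: 0R 4P; the new quay: 5R 1P)
9. 2 poachers → the new quay.  (the old quay: 0R 2P; the new quay: 5R 3P)
10. 1 poacher ← the old quay.  (the old quay: 0R 3P; the new quay: 5R 2P)
11. 3 poachers → the new quay.  (the old quay: 0R 0P; the new quay: 5R 5P)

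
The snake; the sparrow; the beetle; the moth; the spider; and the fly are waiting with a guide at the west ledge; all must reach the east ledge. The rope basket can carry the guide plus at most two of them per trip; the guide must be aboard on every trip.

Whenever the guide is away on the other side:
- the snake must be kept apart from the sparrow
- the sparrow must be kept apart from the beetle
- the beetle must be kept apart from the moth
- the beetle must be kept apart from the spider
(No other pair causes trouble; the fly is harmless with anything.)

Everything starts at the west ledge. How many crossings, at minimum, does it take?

Counting alone: the guide can take at most 2 across per trip to the east ledge, so moving all 6 needs at least 3 loaded trips out, with a return between consecutive ones — at least 5 crossings.
The safety rule pushes this higher. Following every safe sequence of crossings, the most of the 6 that can be at the east ledge as the rope basket arrives there on crossing 5 is 5 — never all 6.
So no plan with fewer than 7 crossings exists, and this one achieves 7:
1. Guide goes to the east ledge with the beetle and the snake.  [the west ledge: the fly, the moth, the sparrow, the spider | the east ledge: the beetle, the snake]
2. Guide goes back to the west ledge alone.  [the west ledge: the fly, the moth, the sparrow, the spider | the east ledge: the beetle, the snake]
3. Guide goes to the east ledge with the fly.  [the west ledge: the moth, the sparrow, the spider | the east ledge: the beetle, the fly, the snake]
4. Guide goes back to the west ledge alone.  [the west ledge: the moth, the sparrow, the spider | the east ledge: the beetle, the fly, the snake]
5. Guide goes to the east ledge with the moth and the spider.  [the west ledge: the sparrow | the east ledge: the beetle, the fly, the moth, the snake, the spider]
6. Guide goes back to the west ledge with the beetle.  [the west ledge: the beetle, the sparrow | the east ledge: the fly, the moth, the snake, the spider]
7. Guide goes to the east ledge with the beetle and the sparrow.  [the west ledge: — | the east ledge: the beetle, the fly, the moth, the snake, the sparrow, the spider]

7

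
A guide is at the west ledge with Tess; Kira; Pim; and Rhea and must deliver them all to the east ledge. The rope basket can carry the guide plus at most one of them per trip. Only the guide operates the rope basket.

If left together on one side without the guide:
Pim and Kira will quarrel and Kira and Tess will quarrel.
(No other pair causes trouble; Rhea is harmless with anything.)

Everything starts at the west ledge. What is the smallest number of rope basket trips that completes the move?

Counting alone: the guide can take at most 1 across per trip to the east ledge, so moving all 4 needs at least 4 loaded trips out, with a return between consecutive ones — at least 7 crossings.
The safety rule pushes this higher. Following every safe sequence of crossings, the most of the 4 that can be at the east ledge as the rope basket arrives there on crossing 7 is 3 — never all 4.
So no plan with fewer than 9 crossings exists, and this one achieves 9:
1. Guide goes to the east ledge with Kira.
2. Guide goes back to the west ledge alone.
3. Guide goes to the east ledge with Tess.
4. Guide goes back to the west ledge with Kira.
5. Guide goes to the east ledge with Pim.
6. Guide goes back to the west ledge alone.
7. Guide goes to the east ledge with Rhea.
8. Guide goes back to the west ledge alone.
9. Guide goes to the east ledge with Kira.

9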